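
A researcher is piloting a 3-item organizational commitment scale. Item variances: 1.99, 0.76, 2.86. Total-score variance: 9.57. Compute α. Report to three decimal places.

α = 0.621

sum of item variances = 1.99 + 0.76 + 2.86 = 5.61
α = (k/(k−1))·(1 − sum of item variances/total variance) = (3/2)·(1 − 5.61/9.57) = 0.621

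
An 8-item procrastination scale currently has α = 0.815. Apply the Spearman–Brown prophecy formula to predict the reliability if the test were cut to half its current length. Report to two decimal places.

Length factor m = 1/2
α' = m·α / (1 − (1−m)·α)
   = 1/2 × 0.815 / (1 − (1 − 1/2) × 0.815)
   = 0.4075 / 0.5925 = 0.69

predicted reliability = 0.69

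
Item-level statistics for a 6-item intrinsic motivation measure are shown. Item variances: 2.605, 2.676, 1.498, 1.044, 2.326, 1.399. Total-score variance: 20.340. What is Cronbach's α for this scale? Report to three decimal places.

sum of item variances = 2.605 + 2.676 + 1.498 + 1.044 + 2.326 + 1.399 = 11.548
α = (k/(k−1))·(1 − sum of item variances/σ²_T) = (6/5)·(1 − 11.548/20.340) = 0.519

Cronbach's α = 0.519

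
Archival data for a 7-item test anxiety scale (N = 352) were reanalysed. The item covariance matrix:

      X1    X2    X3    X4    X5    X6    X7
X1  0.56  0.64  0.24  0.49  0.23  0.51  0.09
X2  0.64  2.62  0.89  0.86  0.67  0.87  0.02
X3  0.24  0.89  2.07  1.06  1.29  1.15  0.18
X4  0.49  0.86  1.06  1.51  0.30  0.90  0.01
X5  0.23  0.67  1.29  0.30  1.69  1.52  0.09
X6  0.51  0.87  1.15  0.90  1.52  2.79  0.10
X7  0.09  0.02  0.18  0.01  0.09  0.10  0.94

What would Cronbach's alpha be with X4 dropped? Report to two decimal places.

Remaining items: X1, X2, X3, X5, X6, X7 (k = 6).
sum of item variances = 0.56 + 2.62 + 2.07 + 1.69 + 2.79 + 0.94 = 10.67
Var(T) = 10.67 + 2 × 8.49 = 27.65
α (item deleted) = (6/5)·(1 − 10.67/27.65) = 0.74

α = 0.74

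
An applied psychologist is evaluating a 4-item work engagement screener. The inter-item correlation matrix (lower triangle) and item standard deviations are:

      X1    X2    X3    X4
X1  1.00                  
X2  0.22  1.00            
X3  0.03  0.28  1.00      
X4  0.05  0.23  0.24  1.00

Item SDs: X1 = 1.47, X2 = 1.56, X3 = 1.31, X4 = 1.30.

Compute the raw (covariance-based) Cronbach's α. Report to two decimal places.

Σσ²ᵢ = 1.47² + 1.56² + 1.31² + 1.30² = 8.0006
Covariances σ_ij = r_ij · s_i · s_j:
  σ(X1,X2) = 0.22 × 1.47 × 1.56 = 0.5045
  σ(X1,X3) = 0.03 × 1.47 × 1.31 = 0.0578
  σ(X1,X4) = 0.05 × 1.47 × 1.30 = 0.0955
  σ(X2,X3) = 0.28 × 1.56 × 1.31 = 0.5722
  σ(X2,X4) = 0.23 × 1.56 × 1.30 = 0.4664
  σ(X3,X4) = 0.24 × 1.31 × 1.30 = 0.4087
σ²_T = Σσ²ᵢ + 2·Σσ_ij = 8.0006 + 2 × 2.1051 = 12.2108
α = (4/3)·(1 − 8.0006/12.2108) = 0.46

α = 0.46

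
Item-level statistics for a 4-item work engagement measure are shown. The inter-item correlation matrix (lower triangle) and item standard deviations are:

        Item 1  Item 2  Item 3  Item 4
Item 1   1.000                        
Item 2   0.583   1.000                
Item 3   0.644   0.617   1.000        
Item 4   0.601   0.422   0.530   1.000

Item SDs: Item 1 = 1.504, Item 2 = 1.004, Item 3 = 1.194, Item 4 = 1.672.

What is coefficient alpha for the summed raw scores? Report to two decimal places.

Σσ²ᵢ = 1.504² + 1.004² + 1.194² + 1.672² = 7.4913
Covariances σ_ij = r_ij · s_i · s_j:
  σ(Item 1,Item 2) = 0.583 × 1.504 × 1.004 = 0.8803
  σ(Item 1,Item 3) = 0.644 × 1.504 × 1.194 = 1.1565
  σ(Item 1,Item 4) = 0.601 × 1.504 × 1.672 = 1.5113
  σ(Item 2,Item 3) = 0.617 × 1.004 × 1.194 = 0.7396
  σ(Item 2,Item 4) = 0.422 × 1.004 × 1.672 = 0.7084
  σ(Item 3,Item 4) = 0.530 × 1.194 × 1.672 = 1.0581
σ²_T = Σσ²ᵢ + 2·Σσ_ij = 7.4913 + 2 × 6.0542 = 19.5997
α = (4/3)·(1 − 7.4913/19.5997) = 0.82

α = 0.82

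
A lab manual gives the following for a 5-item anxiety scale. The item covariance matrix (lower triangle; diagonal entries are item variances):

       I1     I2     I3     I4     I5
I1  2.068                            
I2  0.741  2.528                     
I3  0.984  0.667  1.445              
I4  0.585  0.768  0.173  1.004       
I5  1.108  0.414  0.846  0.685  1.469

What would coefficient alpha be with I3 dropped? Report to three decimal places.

Remaining items: I1, I2, I4, I5 (k = 4).
sum of item variances = 2.068 + 2.528 + 1.004 + 1.469 = 7.069
Var(T) = 7.069 + 2 × 4.301 = 15.671
α (item deleted) = (4/3)·(1 − 7.069/15.671) = 0.732

coefficient alpha = 0.732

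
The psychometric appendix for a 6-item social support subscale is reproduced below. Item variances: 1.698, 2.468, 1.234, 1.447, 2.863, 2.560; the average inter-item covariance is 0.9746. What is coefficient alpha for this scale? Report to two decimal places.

α = 0.85

Σσ²ᵢ = 1.698 + 2.468 + 1.234 + 1.447 + 2.863 + 2.560 = 12.270
Sum of the 15 distinct covariances = 15 × 0.9746 = 14.6190
total variance = Σσ²ᵢ + 2·Σcov = 12.270 + 2 × 14.6190 = 41.5080
α = (6/5)·(1 − 12.270/41.5080) = 0.85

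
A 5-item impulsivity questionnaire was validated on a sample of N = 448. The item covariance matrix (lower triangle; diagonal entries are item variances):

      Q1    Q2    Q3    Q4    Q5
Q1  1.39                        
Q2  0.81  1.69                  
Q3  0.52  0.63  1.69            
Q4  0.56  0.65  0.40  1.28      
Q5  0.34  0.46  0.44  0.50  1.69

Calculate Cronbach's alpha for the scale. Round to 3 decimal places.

α = 0.723

Σσ²ᵢ = 1.39 + 1.69 + 1.69 + 1.28 + 1.69 = 7.74
Sum of the distinct covariances = 5.31
Var(T) = 7.74 + 2 × 5.31 = 18.36
α = (k/(k−1))·(1 − Σσ²ᵢ/Var(T)) = (5/4)·(1 − 7.74/18.36) = 0.723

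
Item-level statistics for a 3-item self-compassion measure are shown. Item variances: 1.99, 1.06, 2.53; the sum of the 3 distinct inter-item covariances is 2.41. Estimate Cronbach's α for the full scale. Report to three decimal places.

Cronbach's α = 0.695

Σσ²ᵢ = 1.99 + 1.06 + 2.53 = 5.58
Sum of distinct covariances = 2.41
total variance = Σσ²ᵢ + 2·Σcov = 5.58 + 2 × 2.41 = 10.40
α = (3/2)·(1 − 5.58/10.40) = 0.695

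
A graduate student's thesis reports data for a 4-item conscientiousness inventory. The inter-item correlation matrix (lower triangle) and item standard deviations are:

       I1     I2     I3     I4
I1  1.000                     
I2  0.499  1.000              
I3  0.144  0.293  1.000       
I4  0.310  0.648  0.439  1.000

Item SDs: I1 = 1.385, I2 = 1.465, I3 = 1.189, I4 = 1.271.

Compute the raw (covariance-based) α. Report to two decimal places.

Σσ²ᵢ = 1.385² + 1.465² + 1.189² + 1.271² = 7.0936
Covariances σ_ij = r_ij · s_i · s_j:
  σ(I1,I2) = 0.499 × 1.385 × 1.465 = 1.0125
  σ(I1,I3) = 0.144 × 1.385 × 1.189 = 0.2371
  σ(I1,I4) = 0.310 × 1.385 × 1.271 = 0.5457
  σ(I2,I3) = 0.293 × 1.465 × 1.189 = 0.5104
  σ(I2,I4) = 0.648 × 1.465 × 1.271 = 1.2066
  σ(I3,I4) = 0.439 × 1.189 × 1.271 = 0.6634
σ²_T = Σσ²ᵢ + 2·Σσ_ij = 7.0936 + 2 × 4.1757 = 15.4450
α = (4/3)·(1 − 7.0936/15.4450) = 0.72

α = 0.72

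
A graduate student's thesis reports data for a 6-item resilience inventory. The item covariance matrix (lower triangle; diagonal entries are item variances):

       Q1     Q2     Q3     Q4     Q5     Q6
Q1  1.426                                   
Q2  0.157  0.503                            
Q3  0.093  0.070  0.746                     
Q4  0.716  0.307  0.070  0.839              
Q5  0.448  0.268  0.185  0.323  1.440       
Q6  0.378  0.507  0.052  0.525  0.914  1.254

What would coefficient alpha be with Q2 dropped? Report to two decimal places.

Remaining items: Q1, Q3, Q4, Q5, Q6 (k = 5).
ΣVar(i) = 1.426 + 0.746 + 0.839 + 1.440 + 1.254 = 5.705
Var(T) = 5.705 + 2 × 3.704 = 13.113
α (item deleted) = (5/4)·(1 − 5.705/13.113) = 0.71

coefficient alpha = 0.71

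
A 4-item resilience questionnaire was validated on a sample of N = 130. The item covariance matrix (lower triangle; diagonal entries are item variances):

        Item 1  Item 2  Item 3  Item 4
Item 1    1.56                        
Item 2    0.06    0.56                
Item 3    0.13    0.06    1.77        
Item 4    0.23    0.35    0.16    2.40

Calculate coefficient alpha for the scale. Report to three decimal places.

ΣVar(i) = 1.56 + 0.56 + 1.77 + 2.40 = 6.29
Sum of off-diagonal covariances = 0.99
total variance = 6.29 + 2 × 0.99 = 8.27
α = (k/(k−1))·(1 − ΣVar(i)/total variance) = (4/3)·(1 − 6.29/8.27) = 0.319

α = 0.319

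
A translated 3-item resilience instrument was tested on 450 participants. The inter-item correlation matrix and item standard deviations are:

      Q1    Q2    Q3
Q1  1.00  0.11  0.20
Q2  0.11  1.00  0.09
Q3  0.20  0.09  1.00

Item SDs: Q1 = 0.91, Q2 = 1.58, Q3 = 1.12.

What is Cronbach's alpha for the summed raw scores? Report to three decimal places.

Σσ²ᵢ = 0.91² + 1.58² + 1.12² = 4.5789
Covariances σ_ij = r_ij · s_i · s_j:
  σ(Q1,Q2) = 0.11 × 0.91 × 1.58 = 0.1582
  σ(Q1,Q3) = 0.20 × 0.91 × 1.12 = 0.2038
  σ(Q2,Q3) = 0.09 × 1.58 × 1.12 = 0.1593
σ²_T = Σσ²ᵢ + 2·Σσ_ij = 4.5789 + 2 × 0.5213 = 5.6215
α = (3/2)·(1 − 4.5789/5.6215) = 0.278

Cronbach's alpha = 0.278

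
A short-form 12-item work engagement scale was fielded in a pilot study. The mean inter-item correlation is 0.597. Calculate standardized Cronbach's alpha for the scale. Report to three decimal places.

Standardized α = k·r̄ / (1 + (k−1)·r̄) = 12 × 0.597 / (1 + 11 × 0.597)
  = 7.1640 / 7.5670 = 0.947

α = 0.947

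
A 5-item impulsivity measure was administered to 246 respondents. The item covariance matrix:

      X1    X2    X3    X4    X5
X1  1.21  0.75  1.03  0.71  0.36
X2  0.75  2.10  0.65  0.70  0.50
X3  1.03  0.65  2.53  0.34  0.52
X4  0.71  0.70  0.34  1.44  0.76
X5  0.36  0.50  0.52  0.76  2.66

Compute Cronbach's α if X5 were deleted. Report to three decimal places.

Remaining items: X1, X2, X3, X4 (k = 4).
ΣVar(i) = 1.21 + 2.10 + 2.53 + 1.44 = 7.28
σ²_total = 7.28 + 2 × 4.18 = 15.64
α (item deleted) = (4/3)·(1 − 7.28/15.64) = 0.713

Cronbach's α = 0.713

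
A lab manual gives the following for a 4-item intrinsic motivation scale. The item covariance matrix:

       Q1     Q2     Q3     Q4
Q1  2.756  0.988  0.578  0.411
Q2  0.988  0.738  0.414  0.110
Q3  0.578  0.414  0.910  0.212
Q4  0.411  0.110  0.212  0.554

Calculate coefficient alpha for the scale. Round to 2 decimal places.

Σσᵢ² = 2.756 + 0.738 + 0.910 + 0.554 = 4.958
Sum of the distinct covariances = 2.713
total variance = 4.958 + 2 × 2.713 = 10.384
α = (k/(k−1))·(1 − Σσᵢ²/total variance) = (4/3)·(1 − 4.958/10.384) = 0.70

α = 0.70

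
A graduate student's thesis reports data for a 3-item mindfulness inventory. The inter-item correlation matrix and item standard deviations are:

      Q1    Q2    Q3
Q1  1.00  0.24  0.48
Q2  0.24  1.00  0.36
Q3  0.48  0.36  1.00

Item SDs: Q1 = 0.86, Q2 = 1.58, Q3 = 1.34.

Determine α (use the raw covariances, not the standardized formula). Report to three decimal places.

Σσ²ᵢ = 0.86² + 1.58² + 1.34² = 5.0316
Covariances σ_ij = r_ij · s_i · s_j:
  σ(Q1,Q2) = 0.24 × 0.86 × 1.58 = 0.3261
  σ(Q1,Q3) = 0.48 × 0.86 × 1.34 = 0.5532
  σ(Q2,Q3) = 0.36 × 1.58 × 1.34 = 0.7622
σ²_T = Σσ²ᵢ + 2·Σσ_ij = 5.0316 + 2 × 1.6415 = 8.3146
α = (3/2)·(1 − 5.0316/8.3146) = 0.592

α = 0.592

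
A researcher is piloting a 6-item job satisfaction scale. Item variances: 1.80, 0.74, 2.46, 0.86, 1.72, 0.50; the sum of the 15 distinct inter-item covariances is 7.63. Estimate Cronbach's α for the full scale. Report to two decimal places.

Cronbach's α = 0.78

Σσᵢ² = 1.80 + 0.74 + 2.46 + 0.86 + 1.72 + 0.50 = 8.08
Sum of distinct covariances = 7.63
Var(T) = Σσᵢ² + 2·Σcov = 8.08 + 2 × 7.63 = 23.34
α = (6/5)·(1 − 8.08/23.34) = 0.78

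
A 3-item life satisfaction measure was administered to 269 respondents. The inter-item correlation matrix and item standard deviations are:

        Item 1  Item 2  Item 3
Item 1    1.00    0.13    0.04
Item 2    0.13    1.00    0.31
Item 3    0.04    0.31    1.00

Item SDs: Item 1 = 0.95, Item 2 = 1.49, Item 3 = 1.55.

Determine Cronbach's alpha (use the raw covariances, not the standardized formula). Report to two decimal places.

Σσ²ᵢ = 0.95² + 1.49² + 1.55² = 5.5251
Covariances σ_ij = r_ij · s_i · s_j:
  σ(Item 1,Item 2) = 0.13 × 0.95 × 1.49 = 0.1840
  σ(Item 1,Item 3) = 0.04 × 0.95 × 1.55 = 0.0589
  σ(Item 2,Item 3) = 0.31 × 1.49 × 1.55 = 0.7159
σ²_T = Σσ²ᵢ + 2·Σσ_ij = 5.5251 + 2 × 0.9588 = 7.4427
α = (3/2)·(1 − 5.5251/7.4427) = 0.39

Cronbach's alpha = 0.39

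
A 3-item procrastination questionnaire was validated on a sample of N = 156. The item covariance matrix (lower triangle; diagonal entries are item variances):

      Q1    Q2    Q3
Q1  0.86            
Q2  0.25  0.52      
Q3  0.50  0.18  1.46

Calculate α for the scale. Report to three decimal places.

α = 0.594

sum of item variances = 0.86 + 0.52 + 1.46 = 2.84
Sum of the distinct covariances = 0.93
σ²_total = 2.84 + 2 × 0.93 = 4.70
α = (k/(k−1))·(1 − sum of item variances/σ²_total) = (3/2)·(1 − 2.84/4.70) = 0.594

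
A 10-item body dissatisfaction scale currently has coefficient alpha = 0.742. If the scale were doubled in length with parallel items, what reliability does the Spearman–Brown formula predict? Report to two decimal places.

Length factor m = 2
α' = m·α / (1 + (m−1)·α)
   = 2 × 0.742 / (1 + (2 − 1) × 0.742)
   = 1.4840 / 1.7420 = 0.85

predicted reliability = 0.85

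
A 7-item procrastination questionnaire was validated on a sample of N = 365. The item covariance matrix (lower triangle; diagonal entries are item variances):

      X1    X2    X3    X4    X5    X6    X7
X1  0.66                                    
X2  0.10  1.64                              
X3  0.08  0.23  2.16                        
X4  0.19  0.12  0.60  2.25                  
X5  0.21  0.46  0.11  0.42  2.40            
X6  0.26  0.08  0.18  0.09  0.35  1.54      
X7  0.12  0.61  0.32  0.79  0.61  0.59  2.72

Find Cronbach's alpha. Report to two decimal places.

Cronbach's alpha = 0.58

Σσ²ᵢ = 0.66 + 1.64 + 2.16 + 2.25 + 2.40 + 1.54 + 2.72 = 13.37
Sum of off-diagonal covariances = 6.52
σ²_T = 13.37 + 2 × 6.52 = 26.41
α = (k/(k−1))·(1 − Σσ²ᵢ/σ²_T) = (7/6)·(1 − 13.37/26.41) = 0.58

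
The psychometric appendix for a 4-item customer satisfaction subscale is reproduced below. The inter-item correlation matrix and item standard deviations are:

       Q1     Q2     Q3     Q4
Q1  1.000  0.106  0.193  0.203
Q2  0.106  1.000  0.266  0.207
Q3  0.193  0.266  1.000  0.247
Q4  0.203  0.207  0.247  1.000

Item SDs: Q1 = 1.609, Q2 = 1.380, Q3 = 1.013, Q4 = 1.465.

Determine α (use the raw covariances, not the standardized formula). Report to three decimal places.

Σσ²ᵢ = 1.609² + 1.380² + 1.013² + 1.465² = 7.6657
Covariances σ_ij = r_ij · s_i · s_j:
  σ(Q1,Q2) = 0.106 × 1.609 × 1.380 = 0.2354
  σ(Q1,Q3) = 0.193 × 1.609 × 1.013 = 0.3146
  σ(Q1,Q4) = 0.203 × 1.609 × 1.465 = 0.4785
  σ(Q2,Q3) = 0.266 × 1.380 × 1.013 = 0.3719
  σ(Q2,Q4) = 0.207 × 1.380 × 1.465 = 0.4185
  σ(Q3,Q4) = 0.247 × 1.013 × 1.465 = 0.3666
σ²_T = Σσ²ᵢ + 2·Σσ_ij = 7.6657 + 2 × 2.1855 = 12.0367
α = (4/3)·(1 − 7.6657/12.0367) = 0.484

α = 0.484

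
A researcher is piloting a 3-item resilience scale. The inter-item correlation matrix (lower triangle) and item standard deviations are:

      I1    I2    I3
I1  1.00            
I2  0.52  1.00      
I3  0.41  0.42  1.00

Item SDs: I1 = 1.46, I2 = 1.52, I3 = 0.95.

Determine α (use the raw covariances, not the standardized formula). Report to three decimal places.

Σσ²ᵢ = 1.46² + 1.52² + 0.95² = 5.3445
Covariances σ_ij = r_ij · s_i · s_j:
  σ(I1,I2) = 0.52 × 1.46 × 1.52 = 1.1540
  σ(I1,I3) = 0.41 × 1.46 × 0.95 = 0.5687
  σ(I2,I3) = 0.42 × 1.52 × 0.95 = 0.6065
σ²_T = Σσ²ᵢ + 2·Σσ_ij = 5.3445 + 2 × 2.3292 = 10.0029
α = (3/2)·(1 − 5.3445/10.0029) = 0.699

α = 0.699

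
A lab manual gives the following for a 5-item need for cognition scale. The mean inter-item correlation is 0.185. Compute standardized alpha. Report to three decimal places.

Standardized α = k·r̄ / (1 + (k−1)·r̄) = 5 × 0.185 / (1 + 4 × 0.185)
  = 0.9250 / 1.7400 = 0.532

standardized alpha = 0.532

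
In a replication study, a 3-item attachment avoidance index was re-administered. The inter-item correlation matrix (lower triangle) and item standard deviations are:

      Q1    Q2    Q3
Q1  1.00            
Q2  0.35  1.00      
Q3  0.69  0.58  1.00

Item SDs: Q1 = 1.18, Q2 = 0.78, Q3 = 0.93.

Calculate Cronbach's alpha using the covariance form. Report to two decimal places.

Cronbach's alpha = 0.77

Σσ²ᵢ = 1.18² + 0.78² + 0.93² = 2.8657
Covariances σ_ij = r_ij · s_i · s_j:
  σ(Q1,Q2) = 0.35 × 1.18 × 0.78 = 0.3221
  σ(Q1,Q3) = 0.69 × 1.18 × 0.93 = 0.7572
  σ(Q2,Q3) = 0.58 × 0.78 × 0.93 = 0.4207
σ²_T = Σσ²ᵢ + 2·Σσ_ij = 2.8657 + 2 × 1.5000 = 5.8657
α = (3/2)·(1 − 2.8657/5.8657) = 0.77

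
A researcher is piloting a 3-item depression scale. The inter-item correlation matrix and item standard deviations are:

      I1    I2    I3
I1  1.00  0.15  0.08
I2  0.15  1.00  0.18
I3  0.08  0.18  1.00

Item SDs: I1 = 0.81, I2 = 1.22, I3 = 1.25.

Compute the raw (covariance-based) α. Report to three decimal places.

Σσ²ᵢ = 0.81² + 1.22² + 1.25² = 3.7070
Covariances σ_ij = r_ij · s_i · s_j:
  σ(I1,I2) = 0.15 × 0.81 × 1.22 = 0.1482
  σ(I1,I3) = 0.08 × 0.81 × 1.25 = 0.0810
  σ(I2,I3) = 0.18 × 1.22 × 1.25 = 0.2745
σ²_T = Σσ²ᵢ + 2·Σσ_ij = 3.7070 + 2 × 0.5037 = 4.7144
α = (3/2)·(1 − 3.7070/4.7144) = 0.321

α = 0.321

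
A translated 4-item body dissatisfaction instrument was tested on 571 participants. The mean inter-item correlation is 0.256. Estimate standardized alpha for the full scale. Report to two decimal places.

Standardized α = k·r̄ / (1 + (k−1)·r̄) = 4 × 0.256 / (1 + 3 × 0.256)
  = 1.0240 / 1.7680 = 0.58

α = 0.58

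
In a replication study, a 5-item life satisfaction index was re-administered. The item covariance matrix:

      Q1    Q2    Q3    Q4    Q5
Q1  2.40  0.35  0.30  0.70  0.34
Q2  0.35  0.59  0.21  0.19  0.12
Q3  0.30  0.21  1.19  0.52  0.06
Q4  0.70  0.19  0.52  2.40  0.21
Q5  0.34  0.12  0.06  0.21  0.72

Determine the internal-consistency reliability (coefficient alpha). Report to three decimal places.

coefficient alpha = 0.564

sum of item variances = 2.40 + 0.59 + 1.19 + 2.40 + 0.72 = 7.30
Sum of the distinct covariances = 3.00
σ²_total = 7.30 + 2 × 3.00 = 13.30
α = (k/(k−1))·(1 − sum of item variances/σ²_total) = (5/4)·(1 − 7.30/13.30) = 0.564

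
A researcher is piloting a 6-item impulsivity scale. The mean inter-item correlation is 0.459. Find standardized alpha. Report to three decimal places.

standardized alpha = 0.836

Standardized α = k·r̄ / (1 + (k−1)·r̄) = 6 × 0.459 / (1 + 5 × 0.459)
  = 2.7540 / 3.2950 = 0.836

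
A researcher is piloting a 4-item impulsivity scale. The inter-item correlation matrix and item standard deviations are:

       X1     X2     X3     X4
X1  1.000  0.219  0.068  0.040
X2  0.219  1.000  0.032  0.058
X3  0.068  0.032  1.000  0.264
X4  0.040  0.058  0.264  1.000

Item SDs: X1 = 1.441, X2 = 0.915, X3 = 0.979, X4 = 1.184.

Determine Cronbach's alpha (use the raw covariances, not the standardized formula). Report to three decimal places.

Σσ²ᵢ = 1.441² + 0.915² + 0.979² + 1.184² = 5.2740
Covariances σ_ij = r_ij · s_i · s_j:
  σ(X1,X2) = 0.219 × 1.441 × 0.915 = 0.2888
  σ(X1,X3) = 0.068 × 1.441 × 0.979 = 0.0959
  σ(X1,X4) = 0.040 × 1.441 × 1.184 = 0.0682
  σ(X2,X3) = 0.032 × 0.915 × 0.979 = 0.0287
  σ(X2,X4) = 0.058 × 0.915 × 1.184 = 0.0628
  σ(X3,X4) = 0.264 × 0.979 × 1.184 = 0.3060
σ²_T = Σσ²ᵢ + 2·Σσ_ij = 5.2740 + 2 × 0.8504 = 6.9748
α = (4/3)·(1 − 5.2740/6.9748) = 0.325

Cronbach's alpha = 0.325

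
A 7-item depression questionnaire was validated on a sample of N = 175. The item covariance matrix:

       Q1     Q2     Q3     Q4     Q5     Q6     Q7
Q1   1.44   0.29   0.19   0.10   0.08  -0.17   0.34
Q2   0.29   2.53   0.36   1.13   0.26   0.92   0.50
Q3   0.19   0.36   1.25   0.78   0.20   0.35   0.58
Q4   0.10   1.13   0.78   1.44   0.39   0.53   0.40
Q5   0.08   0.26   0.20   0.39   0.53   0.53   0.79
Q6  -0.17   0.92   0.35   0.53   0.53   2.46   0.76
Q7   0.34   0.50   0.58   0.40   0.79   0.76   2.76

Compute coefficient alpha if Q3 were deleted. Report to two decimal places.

Remaining items: Q1, Q2, Q4, Q5, Q6, Q7 (k = 6).
Σσᵢ² = 1.44 + 2.53 + 1.44 + 0.53 + 2.46 + 2.76 = 11.16
σ²_total = 11.16 + 2 × 6.85 = 24.86
α (item deleted) = (6/5)·(1 − 11.16/24.86) = 0.66

coefficient alpha = 0.66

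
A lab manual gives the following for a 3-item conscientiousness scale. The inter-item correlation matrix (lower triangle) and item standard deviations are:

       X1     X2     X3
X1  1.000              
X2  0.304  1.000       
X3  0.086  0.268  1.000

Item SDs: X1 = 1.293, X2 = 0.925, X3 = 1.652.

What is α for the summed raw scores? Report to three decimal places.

Σσ²ᵢ = 1.293² + 0.925² + 1.652² = 5.2566
Covariances σ_ij = r_ij · s_i · s_j:
  σ(X1,X2) = 0.304 × 1.293 × 0.925 = 0.3636
  σ(X1,X3) = 0.086 × 1.293 × 1.652 = 0.1837
  σ(X2,X3) = 0.268 × 0.925 × 1.652 = 0.4095
σ²_T = Σσ²ᵢ + 2·Σσ_ij = 5.2566 + 2 × 0.9568 = 7.1702
α = (3/2)·(1 − 5.2566/7.1702) = 0.400

α = 0.400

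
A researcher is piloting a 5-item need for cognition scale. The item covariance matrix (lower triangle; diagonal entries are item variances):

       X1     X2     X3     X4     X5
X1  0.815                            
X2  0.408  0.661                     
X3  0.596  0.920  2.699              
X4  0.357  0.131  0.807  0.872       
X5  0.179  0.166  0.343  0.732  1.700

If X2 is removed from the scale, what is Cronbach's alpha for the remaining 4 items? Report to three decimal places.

Remaining items: X1, X3, X4, X5 (k = 4).
Σσᵢ² = 0.815 + 2.699 + 0.872 + 1.700 = 6.086
σ²_total = 6.086 + 2 × 3.014 = 12.114
α (item deleted) = (4/3)·(1 − 6.086/12.114) = 0.663

α = 0.663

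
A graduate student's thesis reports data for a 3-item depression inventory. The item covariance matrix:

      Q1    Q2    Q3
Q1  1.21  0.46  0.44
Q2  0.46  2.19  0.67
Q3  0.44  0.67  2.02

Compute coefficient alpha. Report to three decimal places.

coefficient alpha = 0.550

Σσ²ᵢ = 1.21 + 2.19 + 2.02 = 5.42
Σ_{i<j} σ_ij = 1.57
σ²_total = 5.42 + 2 × 1.57 = 8.56
α = (k/(k−1))·(1 − Σσ²ᵢ/σ²_total) = (3/2)·(1 − 5.42/8.56) = 0.550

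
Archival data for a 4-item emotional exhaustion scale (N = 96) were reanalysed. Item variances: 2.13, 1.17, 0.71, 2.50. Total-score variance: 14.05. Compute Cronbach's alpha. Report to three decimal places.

Σσᵢ² = 2.13 + 1.17 + 0.71 + 2.50 = 6.51
α = (k/(k−1))·(1 − Σσᵢ²/Var(T)) = (4/3)·(1 − 6.51/14.05) = 0.716

Cronbach's alpha = 0.716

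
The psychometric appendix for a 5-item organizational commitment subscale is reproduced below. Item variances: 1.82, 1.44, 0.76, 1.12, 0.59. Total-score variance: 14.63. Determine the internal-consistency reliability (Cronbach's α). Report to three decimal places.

Cronbach's α = 0.760

ΣVar(i) = 1.82 + 1.44 + 0.76 + 1.12 + 0.59 = 5.73
α = (k/(k−1))·(1 − ΣVar(i)/total variance) = (5/4)·(1 − 5.73/14.63) = 0.760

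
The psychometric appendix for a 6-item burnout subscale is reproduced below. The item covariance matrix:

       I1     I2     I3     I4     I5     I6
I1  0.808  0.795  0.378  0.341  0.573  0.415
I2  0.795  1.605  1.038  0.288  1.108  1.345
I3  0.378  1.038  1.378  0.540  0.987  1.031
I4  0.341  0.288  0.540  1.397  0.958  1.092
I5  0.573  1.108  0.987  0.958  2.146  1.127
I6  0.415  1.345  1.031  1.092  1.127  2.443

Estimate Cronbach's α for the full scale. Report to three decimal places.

α = 0.853

Σσᵢ² = 0.808 + 1.605 + 1.378 + 1.397 + 2.146 + 2.443 = 9.777
Sum of the distinct covariances = 12.016
σ²_total = 9.777 + 2 × 12.016 = 33.809
α = (k/(k−1))·(1 − Σσᵢ²/σ²_total) = (6/5)·(1 − 9.777/33.809) = 0.853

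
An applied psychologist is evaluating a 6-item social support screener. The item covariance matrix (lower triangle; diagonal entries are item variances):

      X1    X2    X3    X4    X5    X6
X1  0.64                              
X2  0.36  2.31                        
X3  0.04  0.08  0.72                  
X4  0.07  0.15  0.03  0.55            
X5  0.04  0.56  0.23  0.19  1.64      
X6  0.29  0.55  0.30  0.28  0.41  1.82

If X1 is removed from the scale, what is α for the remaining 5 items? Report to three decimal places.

Remaining items: X2, X3, X4, X5, X6 (k = 5).
sum of item variances = 2.31 + 0.72 + 0.55 + 1.64 + 1.82 = 7.04
σ²_T = 7.04 + 2 × 2.78 = 12.60
α (item deleted) = (5/4)·(1 − 7.04/12.60) = 0.552

α = 0.552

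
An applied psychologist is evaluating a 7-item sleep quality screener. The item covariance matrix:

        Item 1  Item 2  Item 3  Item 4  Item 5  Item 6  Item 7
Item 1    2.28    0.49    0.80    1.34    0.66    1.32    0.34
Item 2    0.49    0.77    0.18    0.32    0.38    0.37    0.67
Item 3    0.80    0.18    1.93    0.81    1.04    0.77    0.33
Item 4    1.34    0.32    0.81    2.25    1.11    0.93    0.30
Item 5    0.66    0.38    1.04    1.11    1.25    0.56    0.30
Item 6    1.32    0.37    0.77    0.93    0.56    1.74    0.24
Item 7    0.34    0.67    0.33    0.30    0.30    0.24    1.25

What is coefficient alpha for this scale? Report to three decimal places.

Σσᵢ² = 2.28 + 0.77 + 1.93 + 2.25 + 1.25 + 1.74 + 1.25 = 11.47
Sum of off-diagonal covariances = 13.26
σ²_T = 11.47 + 2 × 13.26 = 37.99
α = (k/(k−1))·(1 − Σσᵢ²/σ²_T) = (7/6)·(1 − 11.47/37.99) = 0.814

coefficient alpha = 0.814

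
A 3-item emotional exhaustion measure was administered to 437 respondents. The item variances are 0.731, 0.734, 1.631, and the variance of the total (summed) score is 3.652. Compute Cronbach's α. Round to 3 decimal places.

sum of item variances = 0.731 + 0.734 + 1.631 = 3.096
α = (k/(k−1))·(1 − sum of item variances/total variance) = (3/2)·(1 − 3.096/3.652) = 0.228

Cronbach's α = 0.228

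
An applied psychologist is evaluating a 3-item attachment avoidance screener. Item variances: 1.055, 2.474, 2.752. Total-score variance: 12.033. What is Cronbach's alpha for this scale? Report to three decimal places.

α = 0.717

sum of item variances = 1.055 + 2.474 + 2.752 = 6.281
α = (k/(k−1))·(1 − sum of item variances/σ²_T) = (3/2)·(1 − 6.281/12.033) = 0.717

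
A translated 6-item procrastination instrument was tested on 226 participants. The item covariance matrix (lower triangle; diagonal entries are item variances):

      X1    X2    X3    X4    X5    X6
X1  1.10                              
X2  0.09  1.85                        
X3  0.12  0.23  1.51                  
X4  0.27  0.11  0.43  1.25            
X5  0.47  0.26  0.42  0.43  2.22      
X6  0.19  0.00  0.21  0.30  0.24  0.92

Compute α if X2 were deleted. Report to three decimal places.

Remaining items: X1, X3, X4, X5, X6 (k = 5).
ΣVar(i) = 1.10 + 1.51 + 1.25 + 2.22 + 0.92 = 7.00
Var(T) = 7.00 + 2 × 3.08 = 13.16
α (item deleted) = (5/4)·(1 − 7.00/13.16) = 0.585

α = 0.585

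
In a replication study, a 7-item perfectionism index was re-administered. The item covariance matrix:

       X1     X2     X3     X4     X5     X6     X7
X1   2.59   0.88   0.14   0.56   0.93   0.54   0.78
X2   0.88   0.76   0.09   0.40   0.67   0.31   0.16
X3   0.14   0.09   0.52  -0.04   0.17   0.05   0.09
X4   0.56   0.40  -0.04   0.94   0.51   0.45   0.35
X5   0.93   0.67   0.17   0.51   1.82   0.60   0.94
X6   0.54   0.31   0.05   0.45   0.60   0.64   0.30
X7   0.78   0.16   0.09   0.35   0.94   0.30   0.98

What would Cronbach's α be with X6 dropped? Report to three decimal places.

α = 0.762

Remaining items: X1, X2, X3, X4, X5, X7 (k = 6).
sum of item variances = 2.59 + 0.76 + 0.52 + 0.94 + 1.82 + 0.98 = 7.61
σ²_total = 7.61 + 2 × 6.63 = 20.87
α (item deleted) = (6/5)·(1 − 7.61/20.87) = 0.762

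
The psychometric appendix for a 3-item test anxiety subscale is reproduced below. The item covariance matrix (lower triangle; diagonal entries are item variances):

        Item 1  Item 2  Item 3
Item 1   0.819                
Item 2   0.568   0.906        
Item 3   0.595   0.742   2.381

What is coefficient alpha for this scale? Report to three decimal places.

coefficient alpha = 0.722

Σσ²ᵢ = 0.819 + 0.906 + 2.381 = 4.106
Σ_{i<j} σ_ij = 1.905
total variance = 4.106 + 2 × 1.905 = 7.916
α = (k/(k−1))·(1 − Σσ²ᵢ/total variance) = (3/2)·(1 − 4.106/7.916) = 0.722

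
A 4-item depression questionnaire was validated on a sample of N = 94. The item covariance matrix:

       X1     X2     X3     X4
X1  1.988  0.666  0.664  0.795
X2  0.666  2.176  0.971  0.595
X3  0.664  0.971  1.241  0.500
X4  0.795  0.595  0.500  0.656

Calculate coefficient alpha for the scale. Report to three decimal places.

Σσᵢ² = 1.988 + 2.176 + 1.241 + 0.656 = 6.061
Sum of off-diagonal covariances = 4.191
Var(T) = 6.061 + 2 × 4.191 = 14.443
α = (k/(k−1))·(1 − Σσᵢ²/Var(T)) = (4/3)·(1 − 6.061/14.443) = 0.774

α = 0.774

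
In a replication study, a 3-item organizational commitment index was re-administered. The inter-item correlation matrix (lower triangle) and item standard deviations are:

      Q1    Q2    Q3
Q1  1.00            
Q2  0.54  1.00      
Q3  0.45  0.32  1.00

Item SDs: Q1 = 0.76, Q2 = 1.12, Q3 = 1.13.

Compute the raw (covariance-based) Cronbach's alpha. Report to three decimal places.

Σσ²ᵢ = 0.76² + 1.12² + 1.13² = 3.1089
Covariances σ_ij = r_ij · s_i · s_j:
  σ(Q1,Q2) = 0.54 × 0.76 × 1.12 = 0.4596
  σ(Q1,Q3) = 0.45 × 0.76 × 1.13 = 0.3865
  σ(Q2,Q3) = 0.32 × 1.12 × 1.13 = 0.4050
σ²_T = Σσ²ᵢ + 2·Σσ_ij = 3.1089 + 2 × 1.2511 = 5.6111
α = (3/2)·(1 − 3.1089/5.6111) = 0.669

Cronbach's alpha = 0.669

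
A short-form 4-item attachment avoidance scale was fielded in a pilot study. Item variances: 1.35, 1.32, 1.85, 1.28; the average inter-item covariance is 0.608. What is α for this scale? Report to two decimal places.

α = 0.74

sum of item variances = 1.35 + 1.32 + 1.85 + 1.28 = 5.80
Sum of the 6 distinct covariances = 6 × 0.608 = 3.648
total variance = sum of item variances + 2·Σcov = 5.80 + 2 × 3.648 = 13.096
α = (4/3)·(1 − 5.80/13.096) = 0.74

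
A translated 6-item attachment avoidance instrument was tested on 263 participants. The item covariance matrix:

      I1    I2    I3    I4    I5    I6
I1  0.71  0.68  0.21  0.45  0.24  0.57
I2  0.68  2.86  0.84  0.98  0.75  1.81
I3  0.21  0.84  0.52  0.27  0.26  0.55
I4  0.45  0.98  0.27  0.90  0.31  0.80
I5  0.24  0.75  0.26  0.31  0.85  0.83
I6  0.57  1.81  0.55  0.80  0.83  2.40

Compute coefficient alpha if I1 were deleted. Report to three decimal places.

α = 0.828

Remaining items: I2, I3, I4, I5, I6 (k = 5).
Σσ²ᵢ = 2.86 + 0.52 + 0.90 + 0.85 + 2.40 = 7.53
total variance = 7.53 + 2 × 7.40 = 22.33
α (item deleted) = (5/4)·(1 − 7.53/22.33) = 0.828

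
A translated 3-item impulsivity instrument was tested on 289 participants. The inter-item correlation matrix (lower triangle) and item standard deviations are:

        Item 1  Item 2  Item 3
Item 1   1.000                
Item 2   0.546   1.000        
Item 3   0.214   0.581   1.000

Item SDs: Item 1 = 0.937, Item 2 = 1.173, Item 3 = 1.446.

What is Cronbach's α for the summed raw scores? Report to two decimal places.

α = 0.69

Σσ²ᵢ = 0.937² + 1.173² + 1.446² = 4.3448
Covariances σ_ij = r_ij · s_i · s_j:
  σ(Item 1,Item 2) = 0.546 × 0.937 × 1.173 = 0.6001
  σ(Item 1,Item 3) = 0.214 × 0.937 × 1.446 = 0.2899
  σ(Item 2,Item 3) = 0.581 × 1.173 × 1.446 = 0.9855
σ²_T = Σσ²ᵢ + 2·Σσ_ij = 4.3448 + 2 × 1.8755 = 8.0958
α = (3/2)·(1 − 4.3448/8.0958) = 0.69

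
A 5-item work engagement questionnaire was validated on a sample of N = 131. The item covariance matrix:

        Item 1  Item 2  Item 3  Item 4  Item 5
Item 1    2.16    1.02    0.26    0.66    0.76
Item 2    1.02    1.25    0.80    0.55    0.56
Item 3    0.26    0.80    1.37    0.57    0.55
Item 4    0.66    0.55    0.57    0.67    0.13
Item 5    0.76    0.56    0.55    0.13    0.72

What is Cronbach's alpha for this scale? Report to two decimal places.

Cronbach's alpha = 0.82

Σσ²ᵢ = 2.16 + 1.25 + 1.37 + 0.67 + 0.72 = 6.17
Sum of off-diagonal covariances = 5.86
total variance = 6.17 + 2 × 5.86 = 17.89
α = (k/(k−1))·(1 − Σσ²ᵢ/total variance) = (5/4)·(1 − 6.17/17.89) = 0.82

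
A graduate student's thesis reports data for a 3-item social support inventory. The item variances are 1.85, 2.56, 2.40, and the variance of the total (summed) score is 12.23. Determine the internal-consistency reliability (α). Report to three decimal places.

α = 0.665

ΣVar(i) = 1.85 + 2.56 + 2.40 = 6.81
α = (k/(k−1))·(1 − ΣVar(i)/Var(T)) = (3/2)·(1 − 6.81/12.23) = 0.665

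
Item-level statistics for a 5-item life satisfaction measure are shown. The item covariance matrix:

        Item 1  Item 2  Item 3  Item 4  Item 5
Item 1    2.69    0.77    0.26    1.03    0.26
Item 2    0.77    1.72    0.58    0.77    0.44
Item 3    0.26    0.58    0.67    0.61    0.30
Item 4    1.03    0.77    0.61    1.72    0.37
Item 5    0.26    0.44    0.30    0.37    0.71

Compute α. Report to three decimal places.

Σσᵢ² = 2.69 + 1.72 + 0.67 + 1.72 + 0.71 = 7.51
Sum of the distinct covariances = 5.39
total variance = 7.51 + 2 × 5.39 = 18.29
α = (k/(k−1))·(1 − Σσᵢ²/total variance) = (5/4)·(1 − 7.51/18.29) = 0.737

α = 0.737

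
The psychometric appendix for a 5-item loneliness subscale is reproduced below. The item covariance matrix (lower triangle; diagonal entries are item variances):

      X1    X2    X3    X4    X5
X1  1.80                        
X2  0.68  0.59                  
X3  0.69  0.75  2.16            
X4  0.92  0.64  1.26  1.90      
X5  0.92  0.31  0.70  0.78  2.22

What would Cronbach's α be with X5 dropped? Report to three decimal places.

Cronbach's α = 0.807

Remaining items: X1, X2, X3, X4 (k = 4).
sum of item variances = 1.80 + 0.59 + 2.16 + 1.90 = 6.45
σ²_T = 6.45 + 2 × 4.94 = 16.33
α (item deleted) = (4/3)·(1 − 6.45/16.33) = 0.807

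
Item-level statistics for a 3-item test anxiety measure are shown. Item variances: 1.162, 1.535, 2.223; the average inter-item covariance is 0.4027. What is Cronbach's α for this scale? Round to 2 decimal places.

Σσᵢ² = 1.162 + 1.535 + 2.223 = 4.920
Sum of the 3 distinct covariances = 3 × 0.4027 = 1.2081
σ²_T = Σσᵢ² + 2·Σcov = 4.920 + 2 × 1.2081 = 7.3362
α = (3/2)·(1 − 4.920/7.3362) = 0.49

Cronbach's α = 0.49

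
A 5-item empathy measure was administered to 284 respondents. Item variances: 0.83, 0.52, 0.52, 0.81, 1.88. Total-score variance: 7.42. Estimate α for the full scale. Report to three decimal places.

ΣVar(i) = 0.83 + 0.52 + 0.52 + 0.81 + 1.88 = 4.56
α = (k/(k−1))·(1 − ΣVar(i)/total variance) = (5/4)·(1 − 4.56/7.42) = 0.482

α = 0.482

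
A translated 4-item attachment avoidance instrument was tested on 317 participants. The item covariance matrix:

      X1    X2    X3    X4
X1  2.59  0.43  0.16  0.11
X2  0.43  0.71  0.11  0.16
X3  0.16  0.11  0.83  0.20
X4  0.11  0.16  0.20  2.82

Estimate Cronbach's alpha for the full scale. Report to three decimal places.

α = 0.336

sum of item variances = 2.59 + 0.71 + 0.83 + 2.82 = 6.95
Sum of off-diagonal covariances = 1.17
σ²_total = 6.95 + 2 × 1.17 = 9.29
α = (k/(k−1))·(1 − sum of item variances/σ²_total) = (4/3)·(1 − 6.95/9.29) = 0.336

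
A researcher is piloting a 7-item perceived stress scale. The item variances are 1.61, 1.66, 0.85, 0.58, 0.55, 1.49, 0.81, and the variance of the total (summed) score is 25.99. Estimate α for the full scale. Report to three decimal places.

α = 0.828

ΣVar(i) = 1.61 + 1.66 + 0.85 + 0.58 + 0.55 + 1.49 + 0.81 = 7.55
α = (k/(k−1))·(1 − ΣVar(i)/σ²_T) = (7/6)·(1 − 7.55/25.99) = 0.828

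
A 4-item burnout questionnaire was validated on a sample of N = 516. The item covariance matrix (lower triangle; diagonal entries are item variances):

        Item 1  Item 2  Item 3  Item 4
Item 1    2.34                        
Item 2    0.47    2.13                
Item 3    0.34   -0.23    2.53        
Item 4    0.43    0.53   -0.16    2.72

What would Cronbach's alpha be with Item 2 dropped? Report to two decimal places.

Remaining items: Item 1, Item 3, Item 4 (k = 3).
sum of item variances = 2.34 + 2.53 + 2.72 = 7.59
total variance = 7.59 + 2 × 0.61 = 8.81
α (item deleted) = (3/2)·(1 − 7.59/8.81) = 0.21

α = 0.21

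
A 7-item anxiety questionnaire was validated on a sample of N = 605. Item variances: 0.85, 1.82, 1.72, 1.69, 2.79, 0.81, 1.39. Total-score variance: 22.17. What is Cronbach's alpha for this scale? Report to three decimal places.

ΣVar(i) = 0.85 + 1.82 + 1.72 + 1.69 + 2.79 + 0.81 + 1.39 = 11.07
α = (k/(k−1))·(1 − ΣVar(i)/total variance) = (7/6)·(1 − 11.07/22.17) = 0.584

Cronbach's alpha = 0.584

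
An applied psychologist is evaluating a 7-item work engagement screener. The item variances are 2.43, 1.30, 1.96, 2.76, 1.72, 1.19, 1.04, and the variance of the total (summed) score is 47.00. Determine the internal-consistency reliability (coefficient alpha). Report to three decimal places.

ΣVar(i) = 2.43 + 1.30 + 1.96 + 2.76 + 1.72 + 1.19 + 1.04 = 12.40
α = (k/(k−1))·(1 − ΣVar(i)/σ²_total) = (7/6)·(1 − 12.40/47.00) = 0.859

α = 0.859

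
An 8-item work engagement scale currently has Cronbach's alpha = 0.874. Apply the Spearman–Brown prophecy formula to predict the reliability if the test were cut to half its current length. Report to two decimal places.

Length factor m = 1/2
α' = m·α / (1 − (1−m)·α)
   = 1/2 × 0.874 / (1 − (1 − 1/2) × 0.874)
   = 0.4370 / 0.5630 = 0.78

predicted reliability = 0.78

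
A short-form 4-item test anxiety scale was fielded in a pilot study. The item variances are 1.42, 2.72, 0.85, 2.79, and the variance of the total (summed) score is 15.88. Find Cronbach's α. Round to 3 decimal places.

Cronbach's α = 0.680

Σσ²ᵢ = 1.42 + 2.72 + 0.85 + 2.79 = 7.78
α = (k/(k−1))·(1 − Σσ²ᵢ/Var(T)) = (4/3)·(1 − 7.78/15.88) = 0.680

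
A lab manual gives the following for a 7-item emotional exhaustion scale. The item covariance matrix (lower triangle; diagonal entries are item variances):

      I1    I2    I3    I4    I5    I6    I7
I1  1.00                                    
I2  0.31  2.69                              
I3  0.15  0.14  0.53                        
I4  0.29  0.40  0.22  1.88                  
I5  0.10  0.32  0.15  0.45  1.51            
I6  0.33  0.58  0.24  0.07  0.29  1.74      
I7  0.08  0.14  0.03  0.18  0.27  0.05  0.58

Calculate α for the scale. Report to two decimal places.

α = 0.57

sum of item variances = 1.00 + 2.69 + 0.53 + 1.88 + 1.51 + 1.74 + 0.58 = 9.93
Sum of the distinct covariances = 4.79
σ²_total = 9.93 + 2 × 4.79 = 19.51
α = (k/(k−1))·(1 − sum of item variances/σ²_total) = (7/6)·(1 − 9.93/19.51) = 0.57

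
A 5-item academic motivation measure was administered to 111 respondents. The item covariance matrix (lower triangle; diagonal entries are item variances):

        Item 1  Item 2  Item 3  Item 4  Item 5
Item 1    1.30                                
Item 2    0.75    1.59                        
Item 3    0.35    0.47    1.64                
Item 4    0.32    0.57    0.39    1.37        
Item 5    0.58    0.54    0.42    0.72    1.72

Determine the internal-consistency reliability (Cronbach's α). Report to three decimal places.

α = 0.716

ΣVar(i) = 1.30 + 1.59 + 1.64 + 1.37 + 1.72 = 7.62
Σ_{i<j} σ_ij = 5.11
σ²_total = 7.62 + 2 × 5.11 = 17.84
α = (k/(k−1))·(1 − ΣVar(i)/σ²_total) = (5/4)·(1 − 7.62/17.84) = 0.716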